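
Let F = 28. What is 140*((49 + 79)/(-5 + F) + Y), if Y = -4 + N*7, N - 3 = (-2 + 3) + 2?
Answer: 140280/23 ≈ 6099.1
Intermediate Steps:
N = 6 (N = 3 + ((-2 + 3) + 2) = 3 + (1 + 2) = 3 + 3 = 6)
Y = 38 (Y = -4 + 6*7 = -4 + 42 = 38)
140*((49 + 79)/(-5 + F) + Y) = 140*((49 + 79)/(-5 + 28) + 38) = 140*(128/23 + 38) = 140*(1002/23) = 140280/23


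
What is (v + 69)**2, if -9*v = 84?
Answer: 32041/9 ≈ 3560.1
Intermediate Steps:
v = -28/3 (v = -1/9*84 = -28/3 ≈ -9.3333)
(v + 69)**2 = (-28/3 + 69)**2 = (179/3)**2 = 32041/9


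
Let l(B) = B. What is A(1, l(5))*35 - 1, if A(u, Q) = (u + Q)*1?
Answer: 209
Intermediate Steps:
A(u, Q) = Q + u (A(u, Q) = (Q + u)*1 = Q + u)
A(1, l(5))*35 - 1 = (5 + 1)*35 - 1 = 6*35 - 1 = 210 - 1 = 209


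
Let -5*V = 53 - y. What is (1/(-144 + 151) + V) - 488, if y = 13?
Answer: -3471/7 ≈ -495.86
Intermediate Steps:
V = -8 (V = -(53 - 1*13)/5 = -(53 - 13)/5 = -1/5*40 = -8)
(1/(-144 + 151) + V) - 488 = (1/(-144 + 151) - 8) - 488 = (1/7 - 8) - 488 = -55/7 - 488 = -3471/7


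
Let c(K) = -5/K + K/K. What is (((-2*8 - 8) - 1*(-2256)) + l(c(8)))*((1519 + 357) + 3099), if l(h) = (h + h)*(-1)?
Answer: 44401875/4 ≈ 1.1100e+7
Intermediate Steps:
c(K) = 1 - 5/K (c(K) = -5/K + 1 = 1 - 5/K)
l(h) = -2*h (l(h) = (2*h)*(-1) = -2*h)
(((-2*8 - 8) - 1*(-2256)) + l(c(8)))*((1519 + 357) + 3099) = (((-2*8 - 8) - 1*(-2256)) - 2*(-5 + 8)/8)*((1519 + 357) + 3099) = (((-16 - 8) + 2256) - 3/4)*(1876 + 3099) = ((-24 + 2256) - 2*3/8)*4975 = (2232 - ¾)*4975 = (8925/4)*4975 = 44401875/4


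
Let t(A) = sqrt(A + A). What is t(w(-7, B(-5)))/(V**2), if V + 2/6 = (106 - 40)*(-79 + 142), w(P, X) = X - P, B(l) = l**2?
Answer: 72/155575729 ≈ 4.6280e-7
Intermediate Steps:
V = 12473/3 (V = -1/3 + (106 - 40)*(-79 + 142) = -1/3 + 66*63 = -1/3 + 4158 = 12473/3 ≈ 4157.7)
t(A) = sqrt(2)*sqrt(A) (t(A) = sqrt(2*A) = sqrt(2)*sqrt(A))
t(w(-7, B(-5)))/(V**2) = (sqrt(2)*sqrt((-5)**2 - 1*(-7)))/((12473/3)**2) = (sqrt(2)*sqrt(25 + 7))/(155575729/9) = (sqrt(2)*sqrt(32))*(9/155575729) = (sqrt(2)*(4*sqrt(2)))*(9/155575729) = 8*(9/155575729) = 72/155575729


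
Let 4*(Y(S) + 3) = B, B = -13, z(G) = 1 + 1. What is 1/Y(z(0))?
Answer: -4/25 ≈ -0.16000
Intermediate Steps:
z(G) = 2
Y(S) = -25/4 (Y(S) = -3 + (1/4)*(-13) = -3 - 13/4 = -25/4)
1/Y(z(0)) = 1/(-25/4) = -4/25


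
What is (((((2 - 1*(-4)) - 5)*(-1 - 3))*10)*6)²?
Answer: 57600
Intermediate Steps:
(((((2 - 1*(-4)) - 5)*(-1 - 3))*10)*6)² = (((((2 + 4) - 5)*(-4))*10)*6)² = ((((6 - 5)*(-4))*10)*6)² = (((1*(-4))*10)*6)² = (-4*10*6)² = (-40*6)² = (-240)² = 57600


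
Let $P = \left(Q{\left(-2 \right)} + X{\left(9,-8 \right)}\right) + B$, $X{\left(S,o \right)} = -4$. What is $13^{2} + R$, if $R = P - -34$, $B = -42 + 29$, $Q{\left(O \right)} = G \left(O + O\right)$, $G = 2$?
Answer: $178$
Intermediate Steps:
$Q{\left(O \right)} = 4 O$ ($Q{\left(O \right)} = 2 \left(O + O\right) = 2 \cdot 2 O = 4 O$)
$B = -13$
$P = -25$ ($P = \left(4 \left(-2\right) - 4\right) - 13 = \left(-8 - 4\right) - 13 = -12 - 13 = -25$)
$R = 9$ ($R = -25 - -34 = -25 + 34 = 9$)
$13^{2} + R = 13^{2} + 9 = 169 + 9 = 178$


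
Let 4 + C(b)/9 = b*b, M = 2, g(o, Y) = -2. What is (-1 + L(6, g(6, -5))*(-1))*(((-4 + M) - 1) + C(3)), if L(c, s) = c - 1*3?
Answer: -168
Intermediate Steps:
L(c, s) = -3 + c (L(c, s) = c - 3 = -3 + c)
C(b) = -36 + 9*b**2 (C(b) = -36 + 9*(b*b) = -36 + 9*b**2)
(-1 + L(6, g(6, -5))*(-1))*(((-4 + M) - 1) + C(3)) = (-1 + (-3 + 6)*(-1))*(((-4 + 2) - 1) + (-36 + 9*3**2)) = (-1 + 3*(-1))*((-2 - 1) + (-36 + 9*9)) = (-1 - 3)*(-3 + (-36 + 81)) = -4*(-3 + 45) = -4*42 = -168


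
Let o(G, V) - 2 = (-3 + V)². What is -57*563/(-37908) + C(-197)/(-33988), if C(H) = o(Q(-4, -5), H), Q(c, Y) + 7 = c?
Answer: -35473909/107368092 ≈ -0.33040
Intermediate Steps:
Q(c, Y) = -7 + c
o(G, V) = 2 + (-3 + V)²
C(H) = 2 + (-3 + H)²
-57*563/(-37908) + C(-197)/(-33988) = -57*563/(-37908) + (2 + (-3 - 197)²)/(-33988) = -32091*(-1/37908) + (2 + (-200)²)*(-1/33988) = 10697/12636 + (2 + 40000)*(-1/33988) = 10697/12636 + 40002*(-1/33988) = 10697/12636 - 20001/16994 = -35473909/107368092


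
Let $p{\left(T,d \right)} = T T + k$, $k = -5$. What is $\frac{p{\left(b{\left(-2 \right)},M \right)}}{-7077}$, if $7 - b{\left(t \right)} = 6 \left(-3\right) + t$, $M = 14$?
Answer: $- \frac{724}{7077} \approx -0.1023$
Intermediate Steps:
$b{\left(t \right)} = 25 - t$ ($b{\left(t \right)} = 7 - \left(6 \left(-3\right) + t\right) = 7 - \left(-18 + t\right) = 25 - t$)
$p{\left(T,d \right)} = -5 + T^{2}$ ($p{\left(T,d \right)} = T T - 5 = T^{2} - 5 = -5 + T^{2}$)
$\frac{p{\left(b{\left(-2 \right)},M \right)}}{-7077} = \frac{-5 + \left(25 - -2\right)^{2}}{-7077} = \left(-5 + \left(25 + 2\right)^{2}\right) \left(- \frac{1}{7077}\right) = \left(-5 + 27^{2}\right) \left(- \frac{1}{7077}\right) = \left(-5 + 729\right) \left(- \frac{1}{7077}\right) = 724 \left(- \frac{1}{7077}\right) = - \frac{724}{7077}$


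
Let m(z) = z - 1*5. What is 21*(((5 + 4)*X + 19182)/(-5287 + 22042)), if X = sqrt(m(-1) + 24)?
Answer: 134274/5585 + 189*sqrt(2)/5585 ≈ 24.090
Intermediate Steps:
m(z) = -5 + z (m(z) = z - 5 = -5 + z)
X = 3*sqrt(2) (X = sqrt((-5 - 1) + 24) = sqrt(-6 + 24) = sqrt(18) = 3*sqrt(2) ≈ 4.2426)
21*(((5 + 4)*X + 19182)/(-5287 + 22042)) = 21*(((5 + 4)*(3*sqrt(2)) + 19182)/(-5287 + 22042)) = 21*((9*(3*sqrt(2)) + 19182)/16755) = 21*((27*sqrt(2) + 19182)*(1/16755)) = 21*((19182 + 27*sqrt(2))*(1/16755)) = 21*(6394/5585 + 9*sqrt(2)/5585) = 134274/5585 + 189*sqrt(2)/5585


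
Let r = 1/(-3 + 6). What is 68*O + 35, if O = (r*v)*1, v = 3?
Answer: 103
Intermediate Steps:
r = ⅓ (r = 1/3 = ⅓ ≈ 0.33333)
O = 1 (O = ((⅓)*3)*1 = 1*1 = 1)
68*O + 35 = 68*1 + 35 = 68 + 35 = 103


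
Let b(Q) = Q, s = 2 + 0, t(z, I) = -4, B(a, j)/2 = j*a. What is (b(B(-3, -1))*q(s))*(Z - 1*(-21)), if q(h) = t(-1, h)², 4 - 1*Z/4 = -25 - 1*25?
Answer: 22752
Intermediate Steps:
B(a, j) = 2*a*j (B(a, j) = 2*(j*a) = 2*(a*j) = 2*a*j)
s = 2
Z = 216 (Z = 16 - 4*(-25 - 1*25) = 16 - 4*(-25 - 25) = 16 - 4*(-50) = 16 + 200 = 216)
q(h) = 16 (q(h) = (-4)² = 16)
(b(B(-3, -1))*q(s))*(Z - 1*(-21)) = ((2*(-3)*(-1))*16)*(216 - 1*(-21)) = (6*16)*(216 + 21) = 96*237 = 22752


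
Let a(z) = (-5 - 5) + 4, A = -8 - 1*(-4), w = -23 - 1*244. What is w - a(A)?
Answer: -261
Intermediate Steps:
w = -267 (w = -23 - 244 = -267)
A = -4 (A = -8 + 4 = -4)
a(z) = -6 (a(z) = -10 + 4 = -6)
w - a(A) = -267 - 1*(-6) = -267 + 6 = -261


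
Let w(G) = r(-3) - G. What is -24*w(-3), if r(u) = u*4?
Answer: 216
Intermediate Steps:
r(u) = 4*u
w(G) = -12 - G (w(G) = 4*(-3) - G = -12 - G)
-24*w(-3) = -24*(-12 - 1*(-3)) = -24*(-12 + 3) = -24*(-9) = 216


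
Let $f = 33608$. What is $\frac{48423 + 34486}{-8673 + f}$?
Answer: $\frac{82909}{24935} \approx 3.325$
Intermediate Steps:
$\frac{48423 + 34486}{-8673 + f} = \frac{48423 + 34486}{-8673 + 33608} = \frac{82909}{24935}$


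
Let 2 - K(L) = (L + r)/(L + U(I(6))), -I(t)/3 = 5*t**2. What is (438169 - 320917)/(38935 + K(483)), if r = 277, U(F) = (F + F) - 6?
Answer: 70702956/23479771 ≈ 3.0112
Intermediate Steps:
I(t) = -15*t**2
U(F) = -6 + 2*F (U(F) = 2*F - 6 = -6 + 2*F)
K(L) = 2 - (277 + L)/(-1086 + L) (K(L) = 2 - (L + 277)/(L + (-6 + 2*(-15*6**2))) = 2 - (277 + L)/(L + (-6 + 2*(-15*36))) = 2 - (277 + L)/(L + (-6 + 2*(-540))) = 2 - (277 + L)/(L + (-6 - 1080)) = 2 - (277 + L)/(L - 1086) = 2 - (277 + L)/(-1086 + L))
(438169 - 320917)/(38935 + K(483)) = (438169 - 320917)/(38935 + (-2449 + 483)/(-1086 + 483)) = 117252/(38935 - 1966/(-603)) = 117252/(38935 - 1/603*(-1966)) = 117252/(38935 + 1966/603) = 117252/(23479771/603) = 117252*(603/23479771) = 70702956/23479771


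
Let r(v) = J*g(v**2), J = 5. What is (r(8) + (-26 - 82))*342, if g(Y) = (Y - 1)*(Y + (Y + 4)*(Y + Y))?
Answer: 944539704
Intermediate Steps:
g(Y) = (-1 + Y)*(Y + 2*Y*(4 + Y)) (g(Y) = (-1 + Y)*(Y + (4 + Y)*(2*Y)) = (-1 + Y)*(Y + 2*Y*(4 + Y)))
r(v) = 5*v**2*(-9 + 2*v**4 + 7*v**2) (r(v) = 5*(v**2*(-9 + 2*(v**2)**2 + 7*v**2)) = 5*(v**2*(-9 + 2*v**4 + 7*v**2)) = 5*v**2*(-9 + 2*v**4 + 7*v**2))
(r(8) + (-26 - 82))*342 = (8**2*(-45 + 10*8**4 + 35*8**2) + (-26 - 82))*342 = (64*(-45 + 10*4096 + 35*64) - 108)*342 = (64*(-45 + 40960 + 2240) - 108)*342 = (64*43155 - 108)*342 = (2761920 - 108)*342 = 2761812*342 = 944539704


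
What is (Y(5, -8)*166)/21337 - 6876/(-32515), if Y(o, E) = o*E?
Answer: -69186388/693772555 ≈ -0.099725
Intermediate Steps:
Y(o, E) = E*o
(Y(5, -8)*166)/21337 - 6876/(-32515) = (-8*5*166)/21337 - 6876/(-32515) = -40*166*(1/21337) - 6876*(-1/32515) = -6640*1/21337 + 6876/32515 = -6640/21337 + 6876/32515 = -69186388/693772555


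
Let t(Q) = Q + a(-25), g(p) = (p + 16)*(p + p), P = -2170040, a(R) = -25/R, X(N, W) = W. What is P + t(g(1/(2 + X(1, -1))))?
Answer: -2170005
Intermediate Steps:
g(p) = 2*p*(16 + p) (g(p) = (16 + p)*(2*p) = 2*p*(16 + p))
t(Q) = 1 + Q (t(Q) = Q - 25/(-25) = Q - 25*(-1/25) = Q + 1 = 1 + Q)
P + t(g(1/(2 + X(1, -1)))) = -2170040 + (1 + 2*(16 + 1/(2 - 1))/(2 - 1)) = -2170040 + (1 + 2*(16 + 1/1)/1) = -2170040 + (1 + 2*1*(16 + 1)) = -2170040 + (1 + 2*1*17) = -2170040 + (1 + 34) = -2170040 + 35 = -2170005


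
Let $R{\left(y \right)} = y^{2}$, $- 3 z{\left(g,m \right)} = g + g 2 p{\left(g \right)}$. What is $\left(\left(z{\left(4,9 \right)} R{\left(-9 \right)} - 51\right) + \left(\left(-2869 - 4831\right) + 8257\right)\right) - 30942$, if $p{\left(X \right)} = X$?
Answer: $-31408$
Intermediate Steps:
$z{\left(g,m \right)} = - \frac{2 g^{2}}{3} - \frac{g}{3}$ ($z{\left(g,m \right)} = - \frac{g + g 2 g}{3} = - \frac{g + 2 g g}{3} = - \frac{g + 2 g^{2}}{3} = - \frac{2 g^{2}}{3} - \frac{g}{3}$)
$\left(\left(z{\left(4,9 \right)} R{\left(-9 \right)} - 51\right) + \left(\left(-2869 - 4831\right) + 8257\right)\right) - 30942 = \left(\left(\left(- \frac{1}{3}\right) 4 \left(1 + 2 \cdot 4\right) \left(-9\right)^{2} - 51\right) + \left(\left(-2869 - 4831\right) + 8257\right)\right) - 30942 = \left(\left(\left(- \frac{1}{3}\right) 4 \left(1 + 8\right) 81 - 51\right) + \left(-7700 + 8257\right)\right) - 30942 = \left(\left(\left(- \frac{1}{3}\right) 4 \cdot 9 \cdot 81 - 51\right) + 557\right) - 30942 = \left(\left(\left(-12\right) 81 - 51\right) + 557\right) - 30942 = \left(\left(-972 - 51\right) + 557\right) - 30942 = \left(-1023 + 557\right) - 30942 = -466 - 30942 = -31408$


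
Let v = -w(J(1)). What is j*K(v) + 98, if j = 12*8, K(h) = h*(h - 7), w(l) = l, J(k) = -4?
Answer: -1054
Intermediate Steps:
v = 4 (v = -1*(-4) = 4)
K(h) = h*(-7 + h)
j = 96
j*K(v) + 98 = 96*(4*(-7 + 4)) + 98 = 96*(4*(-3)) + 98 = 96*(-12) + 98 = -1152 + 98 = -1054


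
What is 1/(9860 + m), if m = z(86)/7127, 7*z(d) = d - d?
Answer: 1/9860 ≈ 0.00010142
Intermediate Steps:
z(d) = 0 (z(d) = (d - d)/7 = (⅐)*0 = 0)
m = 0 (m = 0/7127 = 0*(1/7127) = 0)
1/(9860 + m) = 1/(9860 + 0) = 1/9860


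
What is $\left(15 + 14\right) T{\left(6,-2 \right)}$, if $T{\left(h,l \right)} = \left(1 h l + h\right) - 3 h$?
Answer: $-696$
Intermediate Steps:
$T{\left(h,l \right)} = - 2 h + h l$ ($T{\left(h,l \right)} = \left(h l + h\right) - 3 h = \left(h + h l\right) - 3 h = - 2 h + h l$)
$\left(15 + 14\right) T{\left(6,-2 \right)} = \left(15 + 14\right) 6 \left(-2 - 2\right) = 29 \cdot 6 \left(-4\right) = 29 \left(-24\right) = -696$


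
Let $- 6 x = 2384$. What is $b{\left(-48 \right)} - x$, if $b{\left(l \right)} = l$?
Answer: $\frac{1048}{3} \approx 349.33$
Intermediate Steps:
$x = - \frac{1192}{3}$ ($x = \left(- \frac{1}{6}\right) 2384 = - \frac{1192}{3} \approx -397.33$)
$b{\left(-48 \right)} - x = -48 - - \frac{1192}{3} = -48 + \frac{1192}{3} = \frac{1048}{3}$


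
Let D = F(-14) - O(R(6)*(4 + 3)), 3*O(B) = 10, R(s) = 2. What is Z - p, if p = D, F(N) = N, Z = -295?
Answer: -833/3 ≈ -277.67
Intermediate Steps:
O(B) = 10/3 (O(B) = (1/3)*10 = 10/3)
D = -52/3 (D = -14 - 1*10/3 = -14 - 10/3 = -52/3 ≈ -17.333)
p = -52/3 ≈ -17.333
Z - p = -295 - 1*(-52/3) = -295 + 52/3 = -833/3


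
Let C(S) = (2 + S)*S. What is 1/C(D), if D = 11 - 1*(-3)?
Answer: 1/224 ≈ 0.0044643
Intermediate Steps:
D = 14 (D = 11 + 3 = 14)
C(S) = S*(2 + S)
1/C(D) = 1/(14*(2 + 14)) = 1/(14*16) = 1/224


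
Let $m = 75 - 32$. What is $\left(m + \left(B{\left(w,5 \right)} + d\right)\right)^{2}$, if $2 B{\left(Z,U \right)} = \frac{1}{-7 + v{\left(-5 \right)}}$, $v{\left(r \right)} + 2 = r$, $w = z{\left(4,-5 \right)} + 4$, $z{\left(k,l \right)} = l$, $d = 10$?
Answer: $\frac{2199289}{784} \approx 2805.2$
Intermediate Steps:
$w = -1$ ($w = -5 + 4 = -1$)
$v{\left(r \right)} = -2 + r$
$m = 43$
$B{\left(Z,U \right)} = - \frac{1}{28}$ ($B{\left(Z,U \right)} = \frac{1}{2 \left(-7 - 7\right)} = \frac{1}{2 \left(-14\right)} = \frac{1}{2} \left(- \frac{1}{14}\right) = - \frac{1}{28}$)
$\left(m + \left(B{\left(w,5 \right)} + d\right)\right)^{2} = \left(43 + \left(- \frac{1}{28} + 10\right)\right)^{2} = \left(43 + \frac{279}{28}\right)^{2} = \left(\frac{1483}{28}\right)^{2} = \frac{2199289}{784}$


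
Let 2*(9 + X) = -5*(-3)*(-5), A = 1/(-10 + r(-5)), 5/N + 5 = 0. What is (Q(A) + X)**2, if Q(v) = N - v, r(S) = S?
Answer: 2024929/900 ≈ 2249.9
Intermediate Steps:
N = -1 (N = 5/(-5 + 0) = 5/(-5) = 5*(-1/5) = -1)
A = -1/15 (A = 1/(-10 - 5) = 1/(-15) = -1/15 ≈ -0.066667)
X = -93/2 (X = -9 + (-5*(-3)*(-5))/2 = -9 + (15*(-5))/2 = -9 + (1/2)*(-75) = -9 - 75/2 = -93/2 ≈ -46.500)
Q(v) = -1 - v
(Q(A) + X)**2 = ((-1 - 1*(-1/15)) - 93/2)**2 = ((-1 + 1/15) - 93/2)**2 = (-14/15 - 93/2)**2 = (-1423/30)**2 = 2024929/900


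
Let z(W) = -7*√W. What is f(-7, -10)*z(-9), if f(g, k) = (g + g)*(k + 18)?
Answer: 2352*I ≈ 2352.0*I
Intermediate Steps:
f(g, k) = 2*g*(18 + k) (f(g, k) = (2*g)*(18 + k) = 2*g*(18 + k))
f(-7, -10)*z(-9) = (2*(-7)*(18 - 10))*(-21*I) = (2*(-7)*8)*(-21*I) = -(-2352)*I = 2352*I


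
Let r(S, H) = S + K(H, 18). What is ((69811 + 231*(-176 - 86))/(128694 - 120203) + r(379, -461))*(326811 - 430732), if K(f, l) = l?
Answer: -50182203848/1213 ≈ -4.1370e+7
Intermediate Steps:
r(S, H) = 18 + S (r(S, H) = S + 18 = 18 + S)
((69811 + 231*(-176 - 86))/(128694 - 120203) + r(379, -461))*(326811 - 430732) = ((69811 + 231*(-176 - 86))/(128694 - 120203) + (18 + 379))*(326811 - 430732) = ((69811 + 231*(-262))/8491 + 397)*(-103921) = ((69811 - 60522)*(1/8491) + 397)*(-103921) = (9289*(1/8491) + 397)*(-103921) = (1327/1213 + 397)*(-103921) = (482888/1213)*(-103921) = -50182203848/1213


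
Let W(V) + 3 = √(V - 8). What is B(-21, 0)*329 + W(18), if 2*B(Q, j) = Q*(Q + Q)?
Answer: 145086 + √10 ≈ 1.4509e+5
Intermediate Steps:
B(Q, j) = Q² (B(Q, j) = (Q*(Q + Q))/2 = (Q*(2*Q))/2 = (2*Q²)/2 = Q²)
W(V) = -3 + √(-8 + V) (W(V) = -3 + √(V - 8) = -3 + √(-8 + V))
B(-21, 0)*329 + W(18) = (-21)²*329 + (-3 + √(-8 + 18)) = 441*329 + (-3 + √10) = 145089 + (-3 + √10) = 145086 + √10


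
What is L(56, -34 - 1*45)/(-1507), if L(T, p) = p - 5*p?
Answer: -316/1507 ≈ -0.20969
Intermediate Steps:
L(T, p) = -4*p
L(56, -34 - 1*45)/(-1507) = -4*(-34 - 1*45)/(-1507) = -4*(-34 - 45)*(-1/1507) = -4*(-79)*(-1/1507) = 316*(-1/1507) = -316/1507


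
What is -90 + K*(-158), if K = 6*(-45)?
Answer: 42570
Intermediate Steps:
K = -270
-90 + K*(-158) = -90 - 270*(-158) = -90 + 42660 = 42570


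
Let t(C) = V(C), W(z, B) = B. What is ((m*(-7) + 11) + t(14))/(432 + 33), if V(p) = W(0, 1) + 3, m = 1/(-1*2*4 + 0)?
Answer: 127/3720 ≈ 0.034140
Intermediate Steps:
m = -⅛ (m = 1/(-2*4 + 0) = 1/(-8 + 0) = 1/(-8) = -⅛ ≈ -0.12500)
V(p) = 4 (V(p) = 1 + 3 = 4)
t(C) = 4
((m*(-7) + 11) + t(14))/(432 + 33) = ((-⅛*(-7) + 11) + 4)/(432 + 33) = ((7/8 + 11) + 4)/465 = (95/8 + 4)*(1/465) = (127/8)*(1/465) = 127/3720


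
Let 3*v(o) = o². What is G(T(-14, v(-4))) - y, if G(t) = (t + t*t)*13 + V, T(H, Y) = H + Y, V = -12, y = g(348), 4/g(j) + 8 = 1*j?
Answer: 651601/765 ≈ 851.77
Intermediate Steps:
v(o) = o²/3
g(j) = 4/(-8 + j) (g(j) = 4/(-8 + 1*j) = 4/(-8 + j))
y = 1/85 (y = 4/(-8 + 348) = 4/340 = 4*(1/340) = 1/85 ≈ 0.011765)
G(t) = -12 + 13*t + 13*t² (G(t) = (t + t*t)*13 - 12 = (t + t²)*13 - 12 = (13*t + 13*t²) - 12 = -12 + 13*t + 13*t²)
G(T(-14, v(-4))) - y = (-12 + 13*(-14 + (⅓)*(-4)²) + 13*(-14 + (⅓)*(-4)²)²) - 1*1/85 = (-12 + 13*(-14 + (⅓)*16) + 13*(-14 + (⅓)*16)²) - 1/85 = (-12 + 13*(-14 + 16/3) + 13*(-14 + 16/3)²) - 1/85 = (-12 + 13*(-26/3) + 13*(-26/3)²) - 1/85 = (-12 - 338/3 + 13*(676/9)) - 1/85 = (-12 - 338/3 + 8788/9) - 1/85 = 7666/9 - 1/85 = 651601/765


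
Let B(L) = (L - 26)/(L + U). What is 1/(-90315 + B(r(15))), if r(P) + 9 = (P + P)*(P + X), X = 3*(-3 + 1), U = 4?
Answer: -53/4786648 ≈ -1.1072e-5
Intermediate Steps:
X = -6 (X = 3*(-2) = -6)
r(P) = -9 + 2*P*(-6 + P) (r(P) = -9 + (P + P)*(P - 6) = -9 + (2*P)*(-6 + P) = -9 + 2*P*(-6 + P))
B(L) = (-26 + L)/(4 + L) (B(L) = (L - 26)/(L + 4) = (-26 + L)/(4 + L))
1/(-90315 + B(r(15))) = 1/(-90315 + (-26 + (-9 - 12*15 + 2*15**2))/(4 + (-9 - 12*15 + 2*15**2))) = 1/(-90315 + (-26 + (-9 - 180 + 2*225))/(4 + (-9 - 180 + 2*225))) = 1/(-90315 + (-26 + (-9 - 180 + 450))/(4 + (-9 - 180 + 450))) = 1/(-90315 + (-26 + 261)/(4 + 261)) = 1/(-90315 + 235/265) = 1/(-90315 + (1/265)*235) = 1/(-90315 + 47/53) = 1/(-4786648/53) = -53/4786648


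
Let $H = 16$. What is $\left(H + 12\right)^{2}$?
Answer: $784$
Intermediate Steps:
$\left(H + 12\right)^{2} = \left(16 + 12\right)^{2} = 28^{2} = 784$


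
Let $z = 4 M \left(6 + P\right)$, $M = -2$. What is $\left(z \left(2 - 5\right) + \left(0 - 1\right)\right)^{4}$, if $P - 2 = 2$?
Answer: $3262808641$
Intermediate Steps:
$P = 4$ ($P = 2 + 2 = 4$)
$z = -80$ ($z = 4 \left(- 2 \left(6 + 4\right)\right) = 4 \left(\left(-2\right) 10\right) = 4 \left(-20\right) = -80$)
$\left(z \left(2 - 5\right) + \left(0 - 1\right)\right)^{4} = \left(- 80 \left(2 - 5\right) + \left(0 - 1\right)\right)^{4} = \left(\left(-80\right) \left(-3\right) - 1\right)^{4} = \left(240 - 1\right)^{4} = 239^{4} = 3262808641$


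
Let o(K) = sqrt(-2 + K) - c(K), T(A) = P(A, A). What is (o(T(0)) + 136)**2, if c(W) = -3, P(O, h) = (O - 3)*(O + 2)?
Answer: 19313 + 556*I*sqrt(2) ≈ 19313.0 + 786.3*I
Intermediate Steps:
P(O, h) = (-3 + O)*(2 + O)
T(A) = -6 + A**2 - A
o(K) = 3 + sqrt(-2 + K) (o(K) = sqrt(-2 + K) - 1*(-3) = sqrt(-2 + K) + 3 = 3 + sqrt(-2 + K))
(o(T(0)) + 136)**2 = ((3 + sqrt(-2 + (-6 + 0**2 - 1*0))) + 136)**2 = ((3 + sqrt(-2 + (-6 + 0 + 0))) + 136)**2 = ((3 + sqrt(-2 - 6)) + 136)**2 = ((3 + sqrt(-8)) + 136)**2 = ((3 + 2*I*sqrt(2)) + 136)**2 = (139 + 2*I*sqrt(2))**2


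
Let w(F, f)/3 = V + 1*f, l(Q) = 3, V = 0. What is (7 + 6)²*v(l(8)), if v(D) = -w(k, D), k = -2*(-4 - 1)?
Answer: -1521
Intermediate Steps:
k = 10 (k = -2*(-5) = 10)
w(F, f) = 3*f (w(F, f) = 3*(0 + 1*f) = 3*(0 + f) = 3*f)
v(D) = -3*D
(7 + 6)²*v(l(8)) = (7 + 6)²*(-3*3) = 13²*(-9) = 169*(-9) = -1521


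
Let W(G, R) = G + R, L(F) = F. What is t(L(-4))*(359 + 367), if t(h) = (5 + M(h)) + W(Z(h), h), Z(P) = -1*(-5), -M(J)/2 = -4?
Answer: 10164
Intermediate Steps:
M(J) = 8 (M(J) = -2*(-4) = 8)
Z(P) = 5
t(h) = 18 + h (t(h) = (5 + 8) + (5 + h) = 13 + (5 + h) = 18 + h)
t(L(-4))*(359 + 367) = (18 - 4)*(359 + 367) = 14*726 = 10164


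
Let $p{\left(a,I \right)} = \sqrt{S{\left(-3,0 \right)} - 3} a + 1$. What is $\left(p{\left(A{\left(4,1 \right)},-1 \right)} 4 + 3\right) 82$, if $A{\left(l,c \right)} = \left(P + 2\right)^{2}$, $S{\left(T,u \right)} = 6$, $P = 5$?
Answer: $574 + 16072 \sqrt{3} \approx 28412.0$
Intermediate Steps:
$A{\left(l,c \right)} = 49$ ($A{\left(l,c \right)} = \left(5 + 2\right)^{2} = 7^{2} = 49$)
$p{\left(a,I \right)} = 1 + a \sqrt{3}$ ($p{\left(a,I \right)} = \sqrt{6 - 3} a + 1 = \sqrt{3} a + 1 = a \sqrt{3} + 1 = 1 + a \sqrt{3}$)
$\left(p{\left(A{\left(4,1 \right)},-1 \right)} 4 + 3\right) 82 = \left(\left(1 + 49 \sqrt{3}\right) 4 + 3\right) 82 = \left(\left(4 + 196 \sqrt{3}\right) + 3\right) 82 = \left(7 + 196 \sqrt{3}\right) 82 = 574 + 16072 \sqrt{3}$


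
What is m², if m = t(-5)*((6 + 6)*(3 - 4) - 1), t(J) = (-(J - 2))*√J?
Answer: -41405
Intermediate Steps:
t(J) = √J*(2 - J) (t(J) = (-(-2 + J))*√J = (2 - J)*√J = √J*(2 - J))
m = -91*I*√5 (m = (√(-5)*(2 - 1*(-5)))*((6 + 6)*(3 - 4) - 1) = ((I*√5)*(2 + 5))*(12*(-1) - 1) = ((I*√5)*7)*(-12 - 1) = (7*I*√5)*(-13) = -91*I*√5 ≈ -203.48*I)
m² = (-91*I*√5)² = -41405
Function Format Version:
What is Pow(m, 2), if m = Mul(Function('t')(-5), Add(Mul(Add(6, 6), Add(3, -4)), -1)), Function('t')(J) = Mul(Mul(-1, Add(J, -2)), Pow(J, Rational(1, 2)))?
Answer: -41405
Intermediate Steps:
Function('t')(J) = Mul(Pow(J, Rational(1, 2)), Add(2, Mul(-1, J))) (Function('t')(J) = Mul(Mul(-1, Add(-2, J)), Pow(J, Rational(1, 2))) = Mul(Add(2, Mul(-1, J)), Pow(J, Rational(1, 2))) = Mul(Pow(J, Rational(1, 2)), Add(2, Mul(-1, J))))
m = Mul(-91, I, Pow(5, Rational(1, 2))) (m = Mul(Mul(Pow(-5, Rational(1, 2)), Add(2, Mul(-1, -5))), Add(Mul(Add(6, 6), Add(3, -4)), -1)) = Mul(Mul(Mul(I, Pow(5, Rational(1, 2))), Add(2, 5)), Add(Mul(12, -1), -1)) = Mul(Mul(Mul(I, Pow(5, Rational(1, 2))), 7), Add(-12, -1)) = Mul(Mul(7, I, Pow(5, Rational(1, 2))), -13) = Mul(-91, I, Pow(5, Rational(1, 2))) ≈ Mul(-203.48, I))
Pow(m, 2) = Pow(Mul(-91, I, Pow(5, Rational(1, 2))), 2) = -41405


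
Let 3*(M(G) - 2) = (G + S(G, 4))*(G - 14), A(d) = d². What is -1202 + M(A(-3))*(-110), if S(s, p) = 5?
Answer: 3434/3 ≈ 1144.7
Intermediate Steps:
M(G) = 2 + (-14 + G)*(5 + G)/3 (M(G) = 2 + ((G + 5)*(G - 14))/3 = 2 + ((5 + G)*(-14 + G))/3 = 2 + ((-14 + G)*(5 + G))/3 = 2 + (-14 + G)*(5 + G)/3)
-1202 + M(A(-3))*(-110) = -1202 + (-64/3 - 3*(-3)² + ((-3)²)²/3)*(-110) = -1202 + (-64/3 - 3*9 + (⅓)*9²)*(-110) = -1202 + (-64/3 - 27 + (⅓)*81)*(-110) = -1202 + (-64/3 - 27 + 27)*(-110) = -1202 - 64/3*(-110) = -1202 + 7040/3 = 3434/3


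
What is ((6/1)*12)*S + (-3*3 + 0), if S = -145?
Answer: -10449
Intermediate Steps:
((6/1)*12)*S + (-3*3 + 0) = ((6/1)*12)*(-145) + (-3*3 + 0) = ((6*1)*12)*(-145) + (-9 + 0) = (6*12)*(-145) - 9 = 72*(-145) - 9 = -10440 - 9 = -10449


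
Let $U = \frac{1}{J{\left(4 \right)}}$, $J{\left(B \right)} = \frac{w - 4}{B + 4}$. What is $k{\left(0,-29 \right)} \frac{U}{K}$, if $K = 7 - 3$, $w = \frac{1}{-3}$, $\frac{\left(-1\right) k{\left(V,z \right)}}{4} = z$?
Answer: $- \frac{696}{13} \approx -53.538$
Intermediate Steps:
$k{\left(V,z \right)} = - 4 z$
$w = - \frac{1}{3} \approx -0.33333$
$J{\left(B \right)} = - \frac{13}{3 \left(4 + B\right)}$ ($J{\left(B \right)} = \frac{- \frac{1}{3} - 4}{B + 4} = - \frac{13}{3 \left(4 + B\right)}$)
$U = - \frac{24}{13}$ ($U = \frac{1}{\left(-13\right) \frac{1}{12 + 3 \cdot 4}} = \frac{1}{\left(-13\right) \frac{1}{12 + 12}} = \frac{1}{\left(-13\right) \frac{1}{24}} = \frac{1}{- \frac{13}{24}} = - \frac{24}{13} \approx -1.8462$)
$K = 4$
$k{\left(0,-29 \right)} \frac{U}{K} = \left(-4\right) \left(-29\right) \left(- \frac{24}{13 \cdot 4}\right) = 116 \left(\left(- \frac{24}{13}\right) \frac{1}{4}\right) = 116 \left(- \frac{6}{13}\right) = - \frac{696}{13}$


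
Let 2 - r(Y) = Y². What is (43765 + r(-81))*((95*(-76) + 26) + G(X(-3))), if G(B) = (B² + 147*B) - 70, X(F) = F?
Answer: -286337376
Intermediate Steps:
r(Y) = 2 - Y²
G(B) = -70 + B² + 147*B
(43765 + r(-81))*((95*(-76) + 26) + G(X(-3))) = (43765 + (2 - 1*(-81)²))*((95*(-76) + 26) + (-70 + (-3)² + 147*(-3))) = (43765 + (2 - 1*6561))*((-7220 + 26) + (-70 + 9 - 441)) = (43765 + (2 - 6561))*(-7194 - 502) = (43765 - 6559)*(-7696) = 37206*(-7696) = -286337376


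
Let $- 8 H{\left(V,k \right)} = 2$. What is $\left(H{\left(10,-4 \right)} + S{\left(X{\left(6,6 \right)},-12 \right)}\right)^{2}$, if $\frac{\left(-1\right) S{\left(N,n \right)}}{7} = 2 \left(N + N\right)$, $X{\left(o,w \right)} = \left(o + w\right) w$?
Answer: $\frac{65044225}{16} \approx 4.0653 \cdot 10^{6}$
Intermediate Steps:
$H{\left(V,k \right)} = - \frac{1}{4}$ ($H{\left(V,k \right)} = \left(- \frac{1}{8}\right) 2 = - \frac{1}{4}$)
$X{\left(o,w \right)} = w \left(o + w\right)$
$S{\left(N,n \right)} = - 28 N$ ($S{\left(N,n \right)} = - 7 \cdot 2 \left(N + N\right) = - 7 \cdot 2 \cdot 2 N = - 7 \cdot 4 N = - 28 N$)
$\left(H{\left(10,-4 \right)} + S{\left(X{\left(6,6 \right)},-12 \right)}\right)^{2} = \left(- \frac{1}{4} - 28 \cdot 6 \left(6 + 6\right)\right)^{2} = \left(- \frac{1}{4} - 28 \cdot 6 \cdot 12\right)^{2} = \left(- \frac{1}{4} - 2016\right)^{2} = \left(- \frac{8065}{4}\right)^{2} = \frac{65044225}{16}$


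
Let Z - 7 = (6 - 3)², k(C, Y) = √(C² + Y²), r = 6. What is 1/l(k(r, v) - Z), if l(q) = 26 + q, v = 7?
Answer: ⅔ - √85/15 ≈ 0.052030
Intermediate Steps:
Z = 16 (Z = 7 + (6 - 3)² = 7 + 3² = 7 + 9 = 16)
1/l(k(r, v) - Z) = 1/(26 + (√(6² + 7²) - 1*16)) = 1/(26 + (√(36 + 49) - 16)) = 1/(26 + (√85 - 16)) = 1/(26 + (-16 + √85)) = 1/(10 + √85)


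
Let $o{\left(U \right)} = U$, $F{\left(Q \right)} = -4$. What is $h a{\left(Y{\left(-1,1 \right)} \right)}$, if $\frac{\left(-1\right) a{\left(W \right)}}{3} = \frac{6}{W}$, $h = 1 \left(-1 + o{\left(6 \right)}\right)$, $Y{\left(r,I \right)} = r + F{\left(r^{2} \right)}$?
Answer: $18$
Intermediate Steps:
$Y{\left(r,I \right)} = -4 + r$ ($Y{\left(r,I \right)} = r - 4 = -4 + r$)
$h = 5$ ($h = 1 \left(-1 + 6\right) = 1 \cdot 5 = 5$)
$a{\left(W \right)} = - \frac{18}{W}$ ($a{\left(W \right)} = - 3 \frac{6}{W} = - \frac{18}{W}$)
$h a{\left(Y{\left(-1,1 \right)} \right)} = 5 \left(- \frac{18}{-4 - 1}\right) = 5 \left(- \frac{18}{-5}\right) = 5 \left(\left(-18\right) \left(- \frac{1}{5}\right)\right) = 5 \cdot \frac{18}{5} = 18$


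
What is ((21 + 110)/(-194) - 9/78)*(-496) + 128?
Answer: 655920/1261 ≈ 520.16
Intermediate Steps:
((21 + 110)/(-194) - 9/78)*(-496) + 128 = (131*(-1/194) - 9*1/78)*(-496) + 128 = (-131/194 - 3/26)*(-496) + 128 = -997/1261*(-496) + 128 = 494512/1261 + 128 = 655920/1261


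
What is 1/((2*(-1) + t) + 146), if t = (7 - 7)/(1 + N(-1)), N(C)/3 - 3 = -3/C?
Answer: 1/144 ≈ 0.0069444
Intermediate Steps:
N(C) = 9 - 9/C (N(C) = 9 + 3*(-3/C) = 9 - 9/C)
t = 0 (t = (7 - 7)/(1 + (9 - 9/(-1))) = 0/(1 + (9 - 9*(-1))) = 0/(1 + (9 + 9)) = 0/(1 + 18) = 0/19 = 0*(1/19) = 0)
1/((2*(-1) + t) + 146) = 1/((2*(-1) + 0) + 146) = 1/((-2 + 0) + 146) = 1/(-2 + 146) = 1/144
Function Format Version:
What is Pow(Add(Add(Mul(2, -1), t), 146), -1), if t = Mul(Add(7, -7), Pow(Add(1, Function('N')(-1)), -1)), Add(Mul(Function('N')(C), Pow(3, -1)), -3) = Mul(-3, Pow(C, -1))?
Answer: Rational(1, 144) ≈ 0.0069444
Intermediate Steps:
Function('N')(C) = Add(9, Mul(-9, Pow(C, -1))) (Function('N')(C) = Add(9, Mul(3, Mul(-3, Pow(C, -1)))) = Add(9, Mul(-9, Pow(C, -1))))
t = 0 (t = Mul(Add(7, -7), Pow(Add(1, Add(9, Mul(-9, Pow(-1, -1)))), -1)) = Mul(0, Pow(Add(1, Add(9, Mul(-9, -1))), -1)) = Mul(0, Pow(Add(1, Add(9, 9)), -1)) = Mul(0, Pow(Add(1, 18), -1)) = Mul(0, Pow(19, -1)) = Mul(0, Rational(1, 19)) = 0)
Pow(Add(Add(Mul(2, -1), t), 146), -1) = Pow(Add(Add(Mul(2, -1), 0), 146), -1) = Pow(Add(Add(-2, 0), 146), -1) = Pow(Add(-2, 146), -1) = Pow(144, -1) = Rational(1, 144)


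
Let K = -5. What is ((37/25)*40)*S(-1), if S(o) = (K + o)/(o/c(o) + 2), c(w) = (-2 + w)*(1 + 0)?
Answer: -5328/35 ≈ -152.23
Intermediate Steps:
c(w) = -2 + w (c(w) = (-2 + w)*1 = -2 + w)
S(o) = (-5 + o)/(2 + o/(-2 + o)) (S(o) = (-5 + o)/(o/(-2 + o) + 2) = (-5 + o)/(2 + o/(-2 + o)))
((37/25)*40)*S(-1) = ((37/25)*40)*((-5 - 1)*(-2 - 1)/(-4 + 3*(-1))) = ((37*(1/25))*40)*(-6*(-3)/(-4 - 3)) = ((37/25)*40)*(-6*(-3)/(-7)) = 296*(-⅐*(-6)*(-3))/5 = (296/5)*(-18/7) = -5328/35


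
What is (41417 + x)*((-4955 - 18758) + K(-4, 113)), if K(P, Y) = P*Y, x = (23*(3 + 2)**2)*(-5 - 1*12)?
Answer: -764628930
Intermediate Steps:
x = -9775 (x = (23*5**2)*(-5 - 12) = (23*25)*(-17) = 575*(-17) = -9775)
(41417 + x)*((-4955 - 18758) + K(-4, 113)) = (41417 - 9775)*((-4955 - 18758) - 4*113) = 31642*(-23713 - 452) = 31642*(-24165) = -764628930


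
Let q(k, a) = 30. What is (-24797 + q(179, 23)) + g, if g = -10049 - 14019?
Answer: -48835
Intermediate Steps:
g = -24068
(-24797 + q(179, 23)) + g = (-24797 + 30) - 24068 = -24767 - 24068 = -48835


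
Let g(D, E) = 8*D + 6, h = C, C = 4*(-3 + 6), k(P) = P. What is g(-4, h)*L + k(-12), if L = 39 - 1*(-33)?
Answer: -1884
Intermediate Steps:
C = 12 (C = 4*3 = 12)
h = 12
L = 72 (L = 39 + 33 = 72)
g(D, E) = 6 + 8*D
g(-4, h)*L + k(-12) = (6 + 8*(-4))*72 - 12 = (6 - 32)*72 - 12 = -26*72 - 12 = -1872 - 12 = -1884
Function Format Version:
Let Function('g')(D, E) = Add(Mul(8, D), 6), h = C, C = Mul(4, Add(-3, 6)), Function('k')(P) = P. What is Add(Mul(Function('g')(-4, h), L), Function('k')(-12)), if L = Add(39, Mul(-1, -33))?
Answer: -1884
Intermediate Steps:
C = 12 (C = Mul(4, 3) = 12)
h = 12
L = 72 (L = Add(39, 33) = 72)
Function('g')(D, E) = Add(6, Mul(8, D))
Add(Mul(Function('g')(-4, h), L), Function('k')(-12)) = Add(Mul(Add(6, Mul(8, -4)), 72), -12) = Add(Mul(Add(6, -32), 72), -12) = Add(Mul(-26, 72), -12) = Add(-1872, -12) = -1884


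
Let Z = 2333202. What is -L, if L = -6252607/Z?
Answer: 6252607/2333202 ≈ 2.6798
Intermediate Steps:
L = -6252607/2333202 ≈ -2.6798
-L = -1*(-6252607/2333202) = 6252607/2333202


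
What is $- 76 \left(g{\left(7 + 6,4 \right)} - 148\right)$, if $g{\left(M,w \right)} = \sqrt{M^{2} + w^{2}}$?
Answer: $11248 - 76 \sqrt{185} \approx 10214.0$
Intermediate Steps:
$- 76 \left(g{\left(7 + 6,4 \right)} - 148\right) = - 76 \left(\sqrt{\left(7 + 6\right)^{2} + 4^{2}} - 148\right) = - 76 \left(\sqrt{13^{2} + 16} - 148\right) = - 76 \left(\sqrt{169 + 16} - 148\right) = - 76 \left(\sqrt{185} - 148\right) = - 76 \left(-148 + \sqrt{185}\right) = 11248 - 76 \sqrt{185}$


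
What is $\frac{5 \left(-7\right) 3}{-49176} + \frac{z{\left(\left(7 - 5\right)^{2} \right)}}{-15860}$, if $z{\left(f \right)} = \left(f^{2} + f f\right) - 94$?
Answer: $\frac{392851}{64994280} \approx 0.0060444$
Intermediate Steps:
$z{\left(f \right)} = -94 + 2 f^{2}$ ($z{\left(f \right)} = \left(f^{2} + f^{2}\right) - 94 = 2 f^{2} - 94 = -94 + 2 f^{2}$)
$\frac{5 \left(-7\right) 3}{-49176} + \frac{z{\left(\left(7 - 5\right)^{2} \right)}}{-15860} = \frac{5 \left(-7\right) 3}{-49176} + \frac{-94 + 2 \left(\left(7 - 5\right)^{2}\right)^{2}}{-15860} = \left(-35\right) 3 \left(- \frac{1}{49176}\right) + \left(-94 + 2 \left(2^{2}\right)^{2}\right) \left(- \frac{1}{15860}\right) = \left(-105\right) \left(- \frac{1}{49176}\right) + \left(-94 + 2 \cdot 4^{2}\right) \left(- \frac{1}{15860}\right) = \frac{35}{16392} + \left(-94 + 2 \cdot 16\right) \left(- \frac{1}{15860}\right) = \frac{35}{16392} + \left(-94 + 32\right) \left(- \frac{1}{15860}\right) = \frac{35}{16392} - - \frac{31}{7930} = \frac{35}{16392} + \frac{31}{7930} = \frac{392851}{64994280}$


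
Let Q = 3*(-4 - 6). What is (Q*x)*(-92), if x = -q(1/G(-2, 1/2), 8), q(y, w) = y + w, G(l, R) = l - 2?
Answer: -21390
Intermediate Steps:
Q = -30 (Q = 3*(-10) = -30)
G(l, R) = -2 + l
q(y, w) = w + y
x = -31/4 (x = -(8 + 1/(-2 - 2)) = -(8 + 1/(-4)) = -(8 - ¼) = -1*31/4 = -31/4 ≈ -7.7500)
(Q*x)*(-92) = -30*(-31/4)*(-92) = (465/2)*(-92) = -21390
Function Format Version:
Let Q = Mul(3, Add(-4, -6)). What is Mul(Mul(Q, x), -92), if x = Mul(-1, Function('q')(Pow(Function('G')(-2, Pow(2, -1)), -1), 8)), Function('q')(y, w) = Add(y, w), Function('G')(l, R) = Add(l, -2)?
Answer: -21390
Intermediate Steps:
Q = -30 (Q = Mul(3, -10) = -30)
Function('G')(l, R) = Add(-2, l)
Function('q')(y, w) = Add(w, y)
x = Rational(-31, 4) (x = Mul(-1, Add(8, Pow(Add(-2, -2), -1))) = Mul(-1, Add(8, Pow(-4, -1))) = Mul(-1, Add(8, Rational(-1, 4))) = Mul(-1, Rational(31, 4)) = Rational(-31, 4) ≈ -7.7500)
Mul(Mul(Q, x), -92) = Mul(Mul(-30, Rational(-31, 4)), -92) = Mul(Rational(465, 2), -92) = -21390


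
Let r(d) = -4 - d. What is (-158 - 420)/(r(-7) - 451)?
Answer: 289/224 ≈ 1.2902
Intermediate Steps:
(-158 - 420)/(r(-7) - 451) = (-158 - 420)/((-4 - 1*(-7)) - 451) = -578/((-4 + 7) - 451) = -578/(3 - 451) = -578/(-448) = -578*(-1/448) = 289/224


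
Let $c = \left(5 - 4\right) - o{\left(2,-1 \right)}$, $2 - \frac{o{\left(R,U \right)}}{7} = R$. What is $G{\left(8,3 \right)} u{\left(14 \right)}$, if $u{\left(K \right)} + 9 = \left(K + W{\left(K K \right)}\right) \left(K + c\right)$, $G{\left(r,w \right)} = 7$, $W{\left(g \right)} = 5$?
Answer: $1932$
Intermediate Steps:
$o{\left(R,U \right)} = 14 - 7 R$
$c = 1$ ($c = \left(5 - 4\right) - \left(14 - 14\right) = 1 - 0 = 1 + 0 = 1$)
$u{\left(K \right)} = -9 + \left(1 + K\right) \left(5 + K\right)$ ($u{\left(K \right)} = -9 + \left(K + 5\right) \left(K + 1\right) = -9 + \left(5 + K\right) \left(1 + K\right) = -9 + \left(1 + K\right) \left(5 + K\right)$)
$G{\left(8,3 \right)} u{\left(14 \right)} = 7 \left(-4 + 14^{2} + 6 \cdot 14\right) = 7 \left(-4 + 196 + 84\right) = 7 \cdot 276 = 1932$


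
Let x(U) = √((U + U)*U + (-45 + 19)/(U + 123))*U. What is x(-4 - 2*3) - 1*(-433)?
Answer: 433 - 10*√2550862/113 ≈ 291.66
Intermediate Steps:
x(U) = U*√(-26/(123 + U) + 2*U²) (x(U) = √((2*U)*U - 26/(123 + U))*U = √(2*U² - 26/(123 + U))*U = √(-26/(123 + U) + 2*U²)*U = U*√(-26/(123 + U) + 2*U²))
x(-4 - 2*3) - 1*(-433) = (-4 - 2*3)*√(-26/(123 + (-4 - 2*3)) + 2*(-4 - 2*3)²) - 1*(-433) = (-4 - 6)*√(-26/(123 + (-4 - 6)) + 2*(-4 - 6)²) + 433 = -10*√(-26/(123 - 10) + 2*(-10)²) + 433 = -10*√(-26/113 + 2*100) + 433 = -10*√(-26*1/113 + 200) + 433 = -10*√(-26/113 + 200) + 433 = -10*√2550862/113 + 433 = 433 - 10*√2550862/113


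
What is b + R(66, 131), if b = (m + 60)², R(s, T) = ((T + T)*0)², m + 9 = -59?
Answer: 64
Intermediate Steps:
m = -68 (m = -9 - 59 = -68)
R(s, T) = 0 (R(s, T) = ((2*T)*0)² = 0² = 0)
b = 64 (b = (-68 + 60)² = (-8)² = 64)
b + R(66, 131) = 64 + 0 = 64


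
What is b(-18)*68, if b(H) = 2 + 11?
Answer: 884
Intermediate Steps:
b(H) = 13
b(-18)*68 = 13*68 = 884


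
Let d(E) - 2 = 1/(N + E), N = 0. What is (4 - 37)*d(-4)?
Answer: -231/4 ≈ -57.750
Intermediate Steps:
d(E) = 2 + 1/E (d(E) = 2 + 1/(0 + E) = 2 + 1/E)
(4 - 37)*d(-4) = (4 - 37)*(2 + 1/(-4)) = -33*(2 - 1/4) = -33*7/4 = -231/4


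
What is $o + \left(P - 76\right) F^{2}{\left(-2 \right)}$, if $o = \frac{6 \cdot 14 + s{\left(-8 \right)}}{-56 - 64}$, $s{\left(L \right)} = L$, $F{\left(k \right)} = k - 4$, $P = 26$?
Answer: $- \frac{54019}{30} \approx -1800.6$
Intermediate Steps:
$F{\left(k \right)} = -4 + k$
$o = - \frac{19}{30}$ ($o = \frac{6 \cdot 14 - 8}{-56 - 64} = \frac{84 - 8}{-120} = 76 \left(- \frac{1}{120}\right) = - \frac{19}{30} \approx -0.63333$)
$o + \left(P - 76\right) F^{2}{\left(-2 \right)} = - \frac{19}{30} + \left(26 - 76\right) \left(-4 - 2\right)^{2} = - \frac{19}{30} - 50 \left(-6\right)^{2} = - \frac{19}{30} - 1800 = - \frac{54019}{30}$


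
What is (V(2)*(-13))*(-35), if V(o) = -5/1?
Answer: -2275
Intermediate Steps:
V(o) = -5 (V(o) = -5*1 = -5)
(V(2)*(-13))*(-35) = -5*(-13)*(-35) = 65*(-35) = -2275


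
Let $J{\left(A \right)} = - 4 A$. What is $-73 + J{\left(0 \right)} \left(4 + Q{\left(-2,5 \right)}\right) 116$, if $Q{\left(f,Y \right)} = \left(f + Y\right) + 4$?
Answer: $-73$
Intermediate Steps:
$Q{\left(f,Y \right)} = 4 + Y + f$ ($Q{\left(f,Y \right)} = \left(Y + f\right) + 4 = 4 + Y + f$)
$-73 + J{\left(0 \right)} \left(4 + Q{\left(-2,5 \right)}\right) 116 = -73 + \left(-4\right) 0 \left(4 + \left(4 + 5 - 2\right)\right) 116 = -73 + 0 \left(4 + 7\right) 116 = -73 + 0 \cdot 11 \cdot 116 = -73 + 0 \cdot 116 = -73 + 0 = -73$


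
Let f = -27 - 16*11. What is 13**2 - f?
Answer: 372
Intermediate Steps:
f = -203 (f = -27 - 176 = -203)
13**2 - f = 13**2 - 1*(-203) = 169 + 203 = 372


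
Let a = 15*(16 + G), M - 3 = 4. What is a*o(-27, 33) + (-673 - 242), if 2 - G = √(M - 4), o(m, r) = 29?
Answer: 6915 - 435*√3 ≈ 6161.6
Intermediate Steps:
M = 7 (M = 3 + 4 = 7)
G = 2 - √3 (G = 2 - √(7 - 4) = 2 - √3 ≈ 0.26795)
a = 270 - 15*√3 (a = 15*(16 + (2 - √3)) = 15*(18 - √3) = 270 - 15*√3 ≈ 244.02)
a*o(-27, 33) + (-673 - 242) = (270 - 15*√3)*29 + (-673 - 242) = (7830 - 435*√3) - 915 = 6915 - 435*√3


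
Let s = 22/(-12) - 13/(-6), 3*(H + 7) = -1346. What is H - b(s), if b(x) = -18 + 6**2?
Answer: -1421/3 ≈ -473.67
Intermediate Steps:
H = -1367/3 (H = -7 + (1/3)*(-1346) = -7 - 1346/3 = -1367/3 ≈ -455.67)
s = 1/3 (s = 22*(-1/12) - 13*(-1/6) = -11/6 + 13/6 = 1/3 ≈ 0.33333)
b(x) = 18 (b(x) = -18 + 36 = 18)
H - b(s) = -1367/3 - 1*18 = -1367/3 - 18 = -1421/3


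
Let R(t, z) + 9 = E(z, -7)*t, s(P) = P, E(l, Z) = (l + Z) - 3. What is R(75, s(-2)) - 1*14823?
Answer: -15732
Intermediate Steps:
E(l, Z) = -3 + Z + l (E(l, Z) = (Z + l) - 3 = -3 + Z + l)
R(t, z) = -9 + t*(-10 + z) (R(t, z) = -9 + (-3 - 7 + z)*t = -9 + (-10 + z)*t = -9 + t*(-10 + z))
R(75, s(-2)) - 1*14823 = (-9 + 75*(-10 - 2)) - 1*14823 = (-9 + 75*(-12)) - 14823 = (-9 - 900) - 14823 = -909 - 14823 = -15732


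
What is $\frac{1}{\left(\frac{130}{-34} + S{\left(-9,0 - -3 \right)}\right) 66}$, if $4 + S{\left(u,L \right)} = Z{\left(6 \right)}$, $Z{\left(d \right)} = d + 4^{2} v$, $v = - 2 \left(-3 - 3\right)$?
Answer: $\frac{17}{213378} \approx 7.9671 \cdot 10^{-5}$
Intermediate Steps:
$v = 12$ ($v = \left(-2\right) \left(-6\right) = 12$)
$Z{\left(d \right)} = 192 + d$ ($Z{\left(d \right)} = d + 4^{2} \cdot 12 = d + 16 \cdot 12 = d + 192 = 192 + d$)
$S{\left(u,L \right)} = 194$ ($S{\left(u,L \right)} = -4 + \left(192 + 6\right) = -4 + 198 = 194$)
$\frac{1}{\left(\frac{130}{-34} + S{\left(-9,0 - -3 \right)}\right) 66} = \frac{1}{\left(\frac{130}{-34} + 194\right) 66} = \frac{1}{\left(130 \left(- \frac{1}{34}\right) + 194\right) 66} = \frac{1}{\left(- \frac{65}{17} + 194\right) 66} = \frac{1}{\frac{3233}{17} \cdot 66} = \frac{1}{\frac{213378}{17}} = \frac{17}{213378}$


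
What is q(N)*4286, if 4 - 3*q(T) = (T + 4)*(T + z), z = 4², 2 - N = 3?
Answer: -175726/3 ≈ -58575.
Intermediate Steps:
N = -1 (N = 2 - 1*3 = 2 - 3 = -1)
z = 16
q(T) = 4/3 - (4 + T)*(16 + T)/3 (q(T) = 4/3 - (T + 4)*(T + 16)/3 = 4/3 - (4 + T)*(16 + T)/3)
q(N)*4286 = (-20 - 20/3*(-1) - ⅓*(-1)²)*4286 = (-20 + 20/3 - ⅓*1)*4286 = (-20 + 20/3 - ⅓)*4286 = -41/3*4286 = -175726/3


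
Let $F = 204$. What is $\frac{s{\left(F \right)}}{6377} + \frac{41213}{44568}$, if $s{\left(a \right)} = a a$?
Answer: $\frac{2117557189}{284210136} \approx 7.4507$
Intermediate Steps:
$s{\left(a \right)} = a^{2}$
$\frac{s{\left(F \right)}}{6377} + \frac{41213}{44568} = \frac{204^{2}}{6377} + \frac{41213}{44568} = 41616 \cdot \frac{1}{6377} + 41213 \cdot \frac{1}{44568} = \frac{41616}{6377} + \frac{41213}{44568} = \frac{2117557189}{284210136}$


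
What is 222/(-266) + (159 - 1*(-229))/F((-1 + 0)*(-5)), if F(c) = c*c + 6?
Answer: 48163/4123 ≈ 11.682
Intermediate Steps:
F(c) = 6 + c² (F(c) = c² + 6 = 6 + c²)
222/(-266) + (159 - 1*(-229))/F((-1 + 0)*(-5)) = 222/(-266) + (159 - 1*(-229))/(6 + ((-1 + 0)*(-5))²) = 222*(-1/266) + (159 + 229)/(6 + (-1*(-5))²) = -111/133 + 388/(6 + 5²) = -111/133 + 388/(6 + 25) = -111/133 + 388/31 = 48163/4123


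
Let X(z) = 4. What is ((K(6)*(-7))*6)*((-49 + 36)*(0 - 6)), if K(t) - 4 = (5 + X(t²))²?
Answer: -278460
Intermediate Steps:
K(t) = 85 (K(t) = 4 + (5 + 4)² = 4 + 9² = 4 + 81 = 85)
((K(6)*(-7))*6)*((-49 + 36)*(0 - 6)) = ((85*(-7))*6)*((-49 + 36)*(0 - 6)) = (-595*6)*(-13*(-6)) = -3570*78 = -278460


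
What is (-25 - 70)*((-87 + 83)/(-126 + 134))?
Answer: 95/2 ≈ 47.500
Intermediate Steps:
(-25 - 70)*((-87 + 83)/(-126 + 134)) = -(-380)/8 = -95*(-½) = 95/2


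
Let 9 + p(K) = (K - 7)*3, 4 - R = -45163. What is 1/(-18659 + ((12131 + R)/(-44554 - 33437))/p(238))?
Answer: -26672922/497690080247 ≈ -5.3593e-5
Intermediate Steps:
R = 45167 (R = 4 - 1*(-45163) = 4 + 45163 = 45167)
p(K) = -30 + 3*K (p(K) = -9 + (K - 7)*3 = -9 + (-7 + K)*3 = -9 + (-21 + 3*K) = -30 + 3*K)
1/(-18659 + ((12131 + R)/(-44554 - 33437))/p(238)) = 1/(-18659 + ((12131 + 45167)/(-44554 - 33437))/(-30 + 3*238)) = 1/(-18659 + (57298/(-77991))/(-30 + 714)) = 1/(-18659 + (57298*(-1/77991))/684) = 1/(-18659 - 57298/77991*1/684) = 1/(-18659 - 28649/26672922) = 1/(-497690080247/26672922) = -26672922/497690080247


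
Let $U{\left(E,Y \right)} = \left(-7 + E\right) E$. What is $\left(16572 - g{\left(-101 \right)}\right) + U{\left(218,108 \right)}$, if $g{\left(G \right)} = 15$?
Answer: $62555$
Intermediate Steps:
$U{\left(E,Y \right)} = E \left(-7 + E\right)$
$\left(16572 - g{\left(-101 \right)}\right) + U{\left(218,108 \right)} = \left(16572 - 15\right) + 218 \left(-7 + 218\right) = \left(16572 - 15\right) + 218 \cdot 211 = 16557 + 45998 = 62555$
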